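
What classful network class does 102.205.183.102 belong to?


First octet: 102
Binary: 01100110
0xxxxxxx -> Class A (1-126)
Class A, default mask 255.0.0.0 (/8)


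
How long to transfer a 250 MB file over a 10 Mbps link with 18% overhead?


Effective throughput = 10 * (1 - 18/100) = 8.2 Mbps
File size in Mb = 250 * 8 = 2000 Mb
Time = 2000 / 8.2
Time = 243.9024 seconds


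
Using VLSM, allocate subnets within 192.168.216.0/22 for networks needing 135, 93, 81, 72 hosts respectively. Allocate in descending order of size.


135 hosts -> /24 (254 usable): 192.168.216.0/24
93 hosts -> /25 (126 usable): 192.168.217.0/25
81 hosts -> /25 (126 usable): 192.168.217.128/25
72 hosts -> /25 (126 usable): 192.168.218.0/25
Allocation: 192.168.216.0/24 (135 hosts, 254 usable); 192.168.217.0/25 (93 hosts, 126 usable); 192.168.217.128/25 (81 hosts, 126 usable); 192.168.218.0/25 (72 hosts, 126 usable)


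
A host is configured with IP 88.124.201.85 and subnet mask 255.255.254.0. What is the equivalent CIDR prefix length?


Binary: 11111111.11111111.11111110.00000000
Count leading 1s
Prefix: /23


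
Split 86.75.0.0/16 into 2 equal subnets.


New prefix = 16 + 1 = 17
Each subnet has 32768 addresses
  86.75.0.0/17
  86.75.128.0/17
Subnets: 86.75.0.0/17, 86.75.128.0/17


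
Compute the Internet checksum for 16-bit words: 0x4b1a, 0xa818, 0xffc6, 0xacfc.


Sum all words (with carry folding):
+ 0x4b1a = 0x4b1a
+ 0xa818 = 0xf332
+ 0xffc6 = 0xf2f9
+ 0xacfc = 0x9ff6
One's complement: ~0x9ff6
Checksum = 0x6009


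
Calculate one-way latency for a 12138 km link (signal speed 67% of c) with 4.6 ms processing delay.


Speed = 0.67 * 3e5 km/s = 201000 km/s
Propagation delay = 12138 / 201000 = 0.0604 s = 60.3881 ms
Processing delay = 4.6 ms
Total one-way latency = 64.9881 ms


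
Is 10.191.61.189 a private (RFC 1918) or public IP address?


RFC 1918 private ranges:
  10.0.0.0/8 (10.0.0.0 - 10.255.255.255)
  172.16.0.0/12 (172.16.0.0 - 172.31.255.255)
  192.168.0.0/16 (192.168.0.0 - 192.168.255.255)
Private (in 10.0.0.0/8)


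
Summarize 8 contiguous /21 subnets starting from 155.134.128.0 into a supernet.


Original prefix: /21
Number of subnets: 8 = 2^3
New prefix = 21 - 3 = 18
Supernet: 155.134.128.0/18


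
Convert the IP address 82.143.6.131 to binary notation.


82 = 01010010
143 = 10001111
6 = 00000110
131 = 10000011
Binary: 01010010.10001111.00000110.10000011


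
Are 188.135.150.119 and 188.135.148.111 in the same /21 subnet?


Mask: 255.255.248.0
188.135.150.119 AND mask = 188.135.144.0
188.135.148.111 AND mask = 188.135.144.0
Yes, same subnet (188.135.144.0)


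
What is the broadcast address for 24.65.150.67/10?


Network: 24.64.0.0/10
Host bits = 22
Set all host bits to 1:
Broadcast: 24.127.255.255


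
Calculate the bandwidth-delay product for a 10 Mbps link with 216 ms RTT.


BDP = bandwidth * RTT
= 10 Mbps * 216 ms
= 10 * 1e6 * 216 / 1000 bits
= 2160000 bits
= 270000 bytes
= 263.6719 KB
BDP = 2160000 bits (270000 bytes)


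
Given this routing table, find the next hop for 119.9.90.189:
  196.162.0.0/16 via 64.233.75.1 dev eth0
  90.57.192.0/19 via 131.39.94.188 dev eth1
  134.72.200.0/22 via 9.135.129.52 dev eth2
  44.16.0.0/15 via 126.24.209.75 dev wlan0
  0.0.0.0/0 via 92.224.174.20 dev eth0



Longest prefix match for 119.9.90.189:
  /16 196.162.0.0: no
  /19 90.57.192.0: no
  /22 134.72.200.0: no
  /15 44.16.0.0: no
  /0 0.0.0.0: MATCH
Selected: next-hop 92.224.174.20 via eth0 (matched /0)


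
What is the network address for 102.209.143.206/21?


IP:   01100110.11010001.10001111.11001110
Mask: 11111111.11111111.11111000.00000000
AND operation:
Net:  01100110.11010001.10001000.00000000
Network: 102.209.136.0/21


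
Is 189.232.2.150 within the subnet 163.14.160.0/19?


Subnet network: 163.14.160.0
Test IP AND mask: 189.232.0.0
No, 189.232.2.150 is not in 163.14.160.0/19


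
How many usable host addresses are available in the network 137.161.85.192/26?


Host bits = 32 - 26 = 6
Total addresses = 2^6 = 64
Usable = total - 2 (network and broadcast)
Usable hosts: 62


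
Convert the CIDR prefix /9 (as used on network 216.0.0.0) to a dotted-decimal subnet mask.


/9 means 9 network bits, 23 host bits
Binary: 11111111100000000000000000000000
Mask: 255.128.0.0


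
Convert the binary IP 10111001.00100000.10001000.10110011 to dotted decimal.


10111001 = 185
00100000 = 32
10001000 = 136
10110011 = 179
IP: 185.32.136.179


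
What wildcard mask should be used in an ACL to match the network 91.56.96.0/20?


Subnet mask: 255.255.240.0
Wildcard = 255.255.255.255 - subnet mask
255 - 255 = 0
255 - 255 = 0
255 - 240 = 15
255 - 0 = 255
Wildcard: 0.0.15.255


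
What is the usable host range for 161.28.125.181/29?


Network: 161.28.125.176
Broadcast: 161.28.125.183
First usable = network + 1
Last usable = broadcast - 1
Range: 161.28.125.177 to 161.28.125.182


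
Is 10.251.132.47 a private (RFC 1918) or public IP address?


RFC 1918 private ranges:
  10.0.0.0/8 (10.0.0.0 - 10.255.255.255)
  172.16.0.0/12 (172.16.0.0 - 172.31.255.255)
  192.168.0.0/16 (192.168.0.0 - 192.168.255.255)
Private (in 10.0.0.0/8)


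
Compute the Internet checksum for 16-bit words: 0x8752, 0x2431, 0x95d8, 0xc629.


Sum all words (with carry folding):
+ 0x8752 = 0x8752
+ 0x2431 = 0xab83
+ 0x95d8 = 0x415c
+ 0xc629 = 0x0786
One's complement: ~0x0786
Checksum = 0xf879


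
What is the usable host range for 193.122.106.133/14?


Network: 193.120.0.0
Broadcast: 193.123.255.255
First usable = network + 1
Last usable = broadcast - 1
Range: 193.120.0.1 to 193.123.255.254


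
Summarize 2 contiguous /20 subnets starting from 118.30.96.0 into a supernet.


Original prefix: /20
Number of subnets: 2 = 2^1
New prefix = 20 - 1 = 19
Supernet: 118.30.96.0/19


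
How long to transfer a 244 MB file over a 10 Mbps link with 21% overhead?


Effective throughput = 10 * (1 - 21/100) = 7.9 Mbps
File size in Mb = 244 * 8 = 1952 Mb
Time = 1952 / 7.9
Time = 247.0886 seconds


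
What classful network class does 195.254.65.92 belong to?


First octet: 195
Binary: 11000011
110xxxxx -> Class C (192-223)
Class C, default mask 255.255.255.0 (/24)


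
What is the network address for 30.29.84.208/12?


IP:   00011110.00011101.01010100.11010000
Mask: 11111111.11110000.00000000.00000000
AND operation:
Net:  00011110.00010000.00000000.00000000
Network: 30.16.0.0/12


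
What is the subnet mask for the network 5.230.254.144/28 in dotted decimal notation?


/28 means 28 network bits, 4 host bits
Binary: 11111111111111111111111111110000
Mask: 255.255.255.240


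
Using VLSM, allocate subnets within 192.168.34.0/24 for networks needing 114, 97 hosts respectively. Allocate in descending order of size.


114 hosts -> /25 (126 usable): 192.168.34.0/25
97 hosts -> /25 (126 usable): 192.168.34.128/25
Allocation: 192.168.34.0/25 (114 hosts, 126 usable); 192.168.34.128/25 (97 hosts, 126 usable)


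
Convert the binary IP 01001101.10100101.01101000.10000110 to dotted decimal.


01001101 = 77
10100101 = 165
01101000 = 104
10000110 = 134
IP: 77.165.104.134


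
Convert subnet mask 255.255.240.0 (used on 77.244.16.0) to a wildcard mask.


Subnet mask: 255.255.240.0
Wildcard = 255.255.255.255 - subnet mask
255 - 255 = 0
255 - 255 = 0
255 - 240 = 15
255 - 0 = 255
Wildcard: 0.0.15.255


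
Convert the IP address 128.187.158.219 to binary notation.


128 = 10000000
187 = 10111011
158 = 10011110
219 = 11011011
Binary: 10000000.10111011.10011110.11011011


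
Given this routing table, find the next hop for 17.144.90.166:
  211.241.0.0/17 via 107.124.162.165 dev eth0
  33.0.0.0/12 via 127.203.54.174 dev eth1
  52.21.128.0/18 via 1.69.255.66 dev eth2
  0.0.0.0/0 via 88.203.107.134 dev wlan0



Longest prefix match for 17.144.90.166:
  /17 211.241.0.0: no
  /12 33.0.0.0: no
  /18 52.21.128.0: no
  /0 0.0.0.0: MATCH
Selected: next-hop 88.203.107.134 via wlan0 (matched /0)


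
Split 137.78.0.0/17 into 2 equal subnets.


New prefix = 17 + 1 = 18
Each subnet has 16384 addresses
  137.78.0.0/18
  137.78.64.0/18
Subnets: 137.78.0.0/18, 137.78.64.0/18


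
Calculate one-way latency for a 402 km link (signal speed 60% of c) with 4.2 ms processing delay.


Speed = 0.6 * 3e5 km/s = 180000 km/s
Propagation delay = 402 / 180000 = 0.0022 s = 2.2333 ms
Processing delay = 4.2 ms
Total one-way latency = 6.4333 ms


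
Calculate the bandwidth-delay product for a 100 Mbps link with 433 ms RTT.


BDP = bandwidth * RTT
= 100 Mbps * 433 ms
= 100 * 1e6 * 433 / 1000 bits
= 43300000 bits
= 5412500 bytes
= 5285.6445 KB
BDP = 43300000 bits (5412500 bytes)


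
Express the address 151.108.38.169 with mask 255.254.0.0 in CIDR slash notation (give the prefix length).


Binary: 11111111.11111110.00000000.00000000
Count leading 1s
Prefix: /15


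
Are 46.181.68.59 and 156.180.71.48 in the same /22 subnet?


Mask: 255.255.252.0
46.181.68.59 AND mask = 46.181.68.0
156.180.71.48 AND mask = 156.180.68.0
No, different subnets (46.181.68.0 vs 156.180.68.0)


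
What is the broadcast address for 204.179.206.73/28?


Network: 204.179.206.64/28
Host bits = 4
Set all host bits to 1:
Broadcast: 204.179.206.79


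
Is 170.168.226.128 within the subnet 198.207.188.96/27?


Subnet network: 198.207.188.96
Test IP AND mask: 170.168.226.128
No, 170.168.226.128 is not in 198.207.188.96/27


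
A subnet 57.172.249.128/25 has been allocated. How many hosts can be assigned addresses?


Host bits = 32 - 25 = 7
Total addresses = 2^7 = 128
Usable = total - 2 (network and broadcast)
Usable hosts: 126


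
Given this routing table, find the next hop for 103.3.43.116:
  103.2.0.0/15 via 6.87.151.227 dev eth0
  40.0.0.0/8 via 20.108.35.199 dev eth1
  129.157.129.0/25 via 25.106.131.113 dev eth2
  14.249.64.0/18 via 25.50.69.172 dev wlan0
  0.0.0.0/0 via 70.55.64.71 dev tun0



Longest prefix match for 103.3.43.116:
  /15 103.2.0.0: MATCH
  /8 40.0.0.0: no
  /25 129.157.129.0: no
  /18 14.249.64.0: no
  /0 0.0.0.0: MATCH
Selected: next-hop 6.87.151.227 via eth0 (matched /15)


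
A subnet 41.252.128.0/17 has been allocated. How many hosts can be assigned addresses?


Host bits = 32 - 17 = 15
Total addresses = 2^15 = 32768
Usable = total - 2 (network and broadcast)
Usable hosts: 32766


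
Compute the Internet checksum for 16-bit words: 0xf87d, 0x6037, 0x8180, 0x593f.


Sum all words (with carry folding):
+ 0xf87d = 0xf87d
+ 0x6037 = 0x58b5
+ 0x8180 = 0xda35
+ 0x593f = 0x3375
One's complement: ~0x3375
Checksum = 0xcc8a


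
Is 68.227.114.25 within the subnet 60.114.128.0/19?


Subnet network: 60.114.128.0
Test IP AND mask: 68.227.96.0
No, 68.227.114.25 is not in 60.114.128.0/19


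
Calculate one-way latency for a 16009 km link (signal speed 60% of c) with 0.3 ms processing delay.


Speed = 0.6 * 3e5 km/s = 180000 km/s
Propagation delay = 16009 / 180000 = 0.0889 s = 88.9389 ms
Processing delay = 0.3 ms
Total one-way latency = 89.2389 ms


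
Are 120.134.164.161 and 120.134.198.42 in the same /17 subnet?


Mask: 255.255.128.0
120.134.164.161 AND mask = 120.134.128.0
120.134.198.42 AND mask = 120.134.128.0
Yes, same subnet (120.134.128.0)


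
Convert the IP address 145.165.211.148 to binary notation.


145 = 10010001
165 = 10100101
211 = 11010011
148 = 10010100
Binary: 10010001.10100101.11010011.10010100


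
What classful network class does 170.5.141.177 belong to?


First octet: 170
Binary: 10101010
10xxxxxx -> Class B (128-191)
Class B, default mask 255.255.0.0 (/16)


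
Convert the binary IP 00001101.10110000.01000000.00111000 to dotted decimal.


00001101 = 13
10110000 = 176
01000000 = 64
00111000 = 56
IP: 13.176.64.56


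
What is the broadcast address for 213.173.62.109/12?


Network: 213.160.0.0/12
Host bits = 20
Set all host bits to 1:
Broadcast: 213.175.255.255


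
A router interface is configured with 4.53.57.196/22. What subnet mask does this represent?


/22 means 22 network bits, 10 host bits
Binary: 11111111111111111111110000000000
Mask: 255.255.252.0


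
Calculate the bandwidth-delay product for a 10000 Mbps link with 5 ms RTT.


BDP = bandwidth * RTT
= 10000 Mbps * 5 ms
= 10000 * 1e6 * 5 / 1000 bits
= 50000000 bits
= 6250000 bytes
= 6103.5156 KB
BDP = 50000000 bits (6250000 bytes)


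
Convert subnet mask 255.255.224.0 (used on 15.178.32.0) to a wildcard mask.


Subnet mask: 255.255.224.0
Wildcard = 255.255.255.255 - subnet mask
255 - 255 = 0
255 - 255 = 0
255 - 224 = 31
255 - 0 = 255
Wildcard: 0.0.31.255


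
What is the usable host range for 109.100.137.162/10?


Network: 109.64.0.0
Broadcast: 109.127.255.255
First usable = network + 1
Last usable = broadcast - 1
Range: 109.64.0.1 to 109.127.255.254


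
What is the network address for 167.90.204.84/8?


IP:   10100111.01011010.11001100.01010100
Mask: 11111111.00000000.00000000.00000000
AND operation:
Net:  10100111.00000000.00000000.00000000
Network: 167.0.0.0/8


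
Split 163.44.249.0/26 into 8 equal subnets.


New prefix = 26 + 3 = 29
Each subnet has 8 addresses
  163.44.249.0/29
  163.44.249.8/29
  163.44.249.16/29
  163.44.249.24/29
  163.44.249.32/29
  163.44.249.40/29
  163.44.249.48/29
  163.44.249.56/29
Subnets: 163.44.249.0/29, 163.44.249.8/29, 163.44.249.16/29, 163.44.249.24/29, 163.44.249.32/29, 163.44.249.40/29, 163.44.249.48/29, 163.44.249.56/29


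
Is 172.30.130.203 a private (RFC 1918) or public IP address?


RFC 1918 private ranges:
  10.0.0.0/8 (10.0.0.0 - 10.255.255.255)
  172.16.0.0/12 (172.16.0.0 - 172.31.255.255)
  192.168.0.0/16 (192.168.0.0 - 192.168.255.255)
Private (in 172.16.0.0/12)


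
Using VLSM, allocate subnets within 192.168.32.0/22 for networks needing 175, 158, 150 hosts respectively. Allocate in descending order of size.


175 hosts -> /24 (254 usable): 192.168.32.0/24
158 hosts -> /24 (254 usable): 192.168.33.0/24
150 hosts -> /24 (254 usable): 192.168.34.0/24
Allocation: 192.168.32.0/24 (175 hosts, 254 usable); 192.168.33.0/24 (158 hosts, 254 usable); 192.168.34.0/24 (150 hosts, 254 usable)


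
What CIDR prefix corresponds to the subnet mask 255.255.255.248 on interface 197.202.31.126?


Binary: 11111111.11111111.11111111.11111000
Count leading 1s
Prefix: /29


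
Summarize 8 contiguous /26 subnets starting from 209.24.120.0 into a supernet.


Original prefix: /26
Number of subnets: 8 = 2^3
New prefix = 26 - 3 = 23
Supernet: 209.24.120.0/23


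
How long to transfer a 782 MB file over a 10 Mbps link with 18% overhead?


Effective throughput = 10 * (1 - 18/100) = 8.2 Mbps
File size in Mb = 782 * 8 = 6256 Mb
Time = 6256 / 8.2
Time = 762.9268 seconds


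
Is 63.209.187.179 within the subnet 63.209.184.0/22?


Subnet network: 63.209.184.0
Test IP AND mask: 63.209.184.0
Yes, 63.209.187.179 is in 63.209.184.0/22


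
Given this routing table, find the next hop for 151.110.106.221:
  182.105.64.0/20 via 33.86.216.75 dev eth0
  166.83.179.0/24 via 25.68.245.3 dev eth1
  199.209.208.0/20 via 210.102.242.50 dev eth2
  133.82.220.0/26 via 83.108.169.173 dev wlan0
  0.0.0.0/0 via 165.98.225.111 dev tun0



Longest prefix match for 151.110.106.221:
  /20 182.105.64.0: no
  /24 166.83.179.0: no
  /20 199.209.208.0: no
  /26 133.82.220.0: no
  /0 0.0.0.0: MATCH
Selected: next-hop 165.98.225.111 via tun0 (matched /0)


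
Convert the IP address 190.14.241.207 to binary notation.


190 = 10111110
14 = 00001110
241 = 11110001
207 = 11001111
Binary: 10111110.00001110.11110001.11001111


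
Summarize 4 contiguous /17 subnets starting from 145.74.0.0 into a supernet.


Original prefix: /17
Number of subnets: 4 = 2^2
New prefix = 17 - 2 = 15
Supernet: 145.74.0.0/15


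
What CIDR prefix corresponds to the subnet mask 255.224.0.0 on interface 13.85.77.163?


Binary: 11111111.11100000.00000000.00000000
Count leading 1s
Prefix: /11


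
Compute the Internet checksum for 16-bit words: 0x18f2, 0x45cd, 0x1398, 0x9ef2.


Sum all words (with carry folding):
+ 0x18f2 = 0x18f2
+ 0x45cd = 0x5ebf
+ 0x1398 = 0x7257
+ 0x9ef2 = 0x114a
One's complement: ~0x114a
Checksum = 0xeeb5


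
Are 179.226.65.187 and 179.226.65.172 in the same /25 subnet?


Mask: 255.255.255.128
179.226.65.187 AND mask = 179.226.65.128
179.226.65.172 AND mask = 179.226.65.128
Yes, same subnet (179.226.65.128)


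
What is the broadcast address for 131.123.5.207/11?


Network: 131.96.0.0/11
Host bits = 21
Set all host bits to 1:
Broadcast: 131.127.255.255


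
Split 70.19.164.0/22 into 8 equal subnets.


New prefix = 22 + 3 = 25
Each subnet has 128 addresses
  70.19.164.0/25
  70.19.164.128/25
  70.19.165.0/25
  70.19.165.128/25
  70.19.166.0/25
  70.19.166.128/25
  70.19.167.0/25
  70.19.167.128/25
Subnets: 70.19.164.0/25, 70.19.164.128/25, 70.19.165.0/25, 70.19.165.128/25, 70.19.166.0/25, 70.19.166.128/25, 70.19.167.0/25, 70.19.167.128/25


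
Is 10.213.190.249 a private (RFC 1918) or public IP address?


RFC 1918 private ranges:
  10.0.0.0/8 (10.0.0.0 - 10.255.255.255)
  172.16.0.0/12 (172.16.0.0 - 172.31.255.255)
  192.168.0.0/16 (192.168.0.0 - 192.168.255.255)
Private (in 10.0.0.0/8)


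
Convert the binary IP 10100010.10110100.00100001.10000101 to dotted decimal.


10100010 = 162
10110100 = 180
00100001 = 33
10000101 = 133
IP: 162.180.33.133


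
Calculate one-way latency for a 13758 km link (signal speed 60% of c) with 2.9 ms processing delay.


Speed = 0.6 * 3e5 km/s = 180000 km/s
Propagation delay = 13758 / 180000 = 0.0764 s = 76.4333 ms
Processing delay = 2.9 ms
Total one-way latency = 79.3333 ms


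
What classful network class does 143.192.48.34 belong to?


First octet: 143
Binary: 10001111
10xxxxxx -> Class B (128-191)
Class B, default mask 255.255.0.0 (/16)


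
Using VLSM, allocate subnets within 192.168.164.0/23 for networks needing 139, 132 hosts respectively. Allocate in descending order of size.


139 hosts -> /24 (254 usable): 192.168.164.0/24
132 hosts -> /24 (254 usable): 192.168.165.0/24
Allocation: 192.168.164.0/24 (139 hosts, 254 usable); 192.168.165.0/24 (132 hosts, 254 usable)


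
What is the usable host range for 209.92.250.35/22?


Network: 209.92.248.0
Broadcast: 209.92.251.255
First usable = network + 1
Last usable = broadcast - 1
Range: 209.92.248.1 to 209.92.251.254


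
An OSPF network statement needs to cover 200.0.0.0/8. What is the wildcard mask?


Subnet mask: 255.0.0.0
Wildcard = 255.255.255.255 - subnet mask
255 - 255 = 0
255 - 0 = 255
255 - 0 = 255
255 - 0 = 255
Wildcard: 0.255.255.255


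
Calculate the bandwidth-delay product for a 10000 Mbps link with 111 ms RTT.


BDP = bandwidth * RTT
= 10000 Mbps * 111 ms
= 10000 * 1e6 * 111 / 1000 bits
= 1110000000 bits
= 138750000 bytes
= 135498.0469 KB
BDP = 1110000000 bits (138750000 bytes)


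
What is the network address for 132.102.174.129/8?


IP:   10000100.01100110.10101110.10000001
Mask: 11111111.00000000.00000000.00000000
AND operation:
Net:  10000100.00000000.00000000.00000000
Network: 132.0.0.0/8


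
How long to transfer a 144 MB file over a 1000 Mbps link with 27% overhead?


Effective throughput = 1000 * (1 - 27/100) = 730 Mbps
File size in Mb = 144 * 8 = 1152 Mb
Time = 1152 / 730
Time = 1.5781 seconds


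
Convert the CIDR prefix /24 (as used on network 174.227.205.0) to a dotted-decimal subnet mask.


/24 means 24 network bits, 8 host bits
Binary: 11111111111111111111111100000000
Mask: 255.255.255.0


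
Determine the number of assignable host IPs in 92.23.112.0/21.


Host bits = 32 - 21 = 11
Total addresses = 2^11 = 2048
Usable = total - 2 (network and broadcast)
Usable hosts: 2046


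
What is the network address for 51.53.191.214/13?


IP:   00110011.00110101.10111111.11010110
Mask: 11111111.11111000.00000000.00000000
AND operation:
Net:  00110011.00110000.00000000.00000000
Network: 51.48.0.0/13


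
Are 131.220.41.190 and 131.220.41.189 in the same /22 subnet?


Mask: 255.255.252.0
131.220.41.190 AND mask = 131.220.40.0
131.220.41.189 AND mask = 131.220.40.0
Yes, same subnet (131.220.40.0)


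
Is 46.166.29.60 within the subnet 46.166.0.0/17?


Subnet network: 46.166.0.0
Test IP AND mask: 46.166.0.0
Yes, 46.166.29.60 is in 46.166.0.0/17


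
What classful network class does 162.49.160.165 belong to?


First octet: 162
Binary: 10100010
10xxxxxx -> Class B (128-191)
Class B, default mask 255.255.0.0 (/16)


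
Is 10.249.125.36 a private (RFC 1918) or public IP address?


RFC 1918 private ranges:
  10.0.0.0/8 (10.0.0.0 - 10.255.255.255)
  172.16.0.0/12 (172.16.0.0 - 172.31.255.255)
  192.168.0.0/16 (192.168.0.0 - 192.168.255.255)
Private (in 10.0.0.0/8)


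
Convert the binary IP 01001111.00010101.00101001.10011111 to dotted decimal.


01001111 = 79
00010101 = 21
00101001 = 41
10011111 = 159
IP: 79.21.41.159


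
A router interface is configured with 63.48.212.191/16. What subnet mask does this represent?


/16 means 16 network bits, 16 host bits
Binary: 11111111111111110000000000000000
Mask: 255.255.0.0


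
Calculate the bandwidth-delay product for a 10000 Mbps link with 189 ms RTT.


BDP = bandwidth * RTT
= 10000 Mbps * 189 ms
= 10000 * 1e6 * 189 / 1000 bits
= 1890000000 bits
= 236250000 bytes
= 230712.8906 KB
BDP = 1890000000 bits (236250000 bytes)


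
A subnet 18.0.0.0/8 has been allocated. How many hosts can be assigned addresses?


Host bits = 32 - 8 = 24
Total addresses = 2^24 = 16777216
Usable = total - 2 (network and broadcast)
Usable hosts: 16777214


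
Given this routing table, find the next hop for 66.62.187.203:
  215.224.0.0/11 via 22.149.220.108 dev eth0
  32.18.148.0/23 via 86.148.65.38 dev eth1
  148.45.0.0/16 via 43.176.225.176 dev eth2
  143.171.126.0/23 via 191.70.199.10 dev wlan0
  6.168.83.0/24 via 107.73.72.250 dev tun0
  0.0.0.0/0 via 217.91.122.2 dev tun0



Longest prefix match for 66.62.187.203:
  /11 215.224.0.0: no
  /23 32.18.148.0: no
  /16 148.45.0.0: no
  /23 143.171.126.0: no
  /24 6.168.83.0: no
  /0 0.0.0.0: MATCH
Selected: next-hop 217.91.122.2 via tun0 (matched /0)


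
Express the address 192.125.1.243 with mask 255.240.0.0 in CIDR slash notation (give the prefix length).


Binary: 11111111.11110000.00000000.00000000
Count leading 1s
Prefix: /12


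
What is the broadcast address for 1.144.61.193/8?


Network: 1.0.0.0/8
Host bits = 24
Set all host bits to 1:
Broadcast: 1.255.255.255


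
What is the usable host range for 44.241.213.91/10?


Network: 44.192.0.0
Broadcast: 44.255.255.255
First usable = network + 1
Last usable = broadcast - 1
Range: 44.192.0.1 to 44.255.255.254


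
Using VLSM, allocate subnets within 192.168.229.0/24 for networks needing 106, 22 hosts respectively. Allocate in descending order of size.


106 hosts -> /25 (126 usable): 192.168.229.0/25
22 hosts -> /27 (30 usable): 192.168.229.128/27
Allocation: 192.168.229.0/25 (106 hosts, 126 usable); 192.168.229.128/27 (22 hosts, 30 usable)


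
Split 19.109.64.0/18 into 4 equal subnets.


New prefix = 18 + 2 = 20
Each subnet has 4096 addresses
  19.109.64.0/20
  19.109.80.0/20
  19.109.96.0/20
  19.109.112.0/20
Subnets: 19.109.64.0/20, 19.109.80.0/20, 19.109.96.0/20, 19.109.112.0/20


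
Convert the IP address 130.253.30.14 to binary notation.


130 = 10000010
253 = 11111101
30 = 00011110
14 = 00001110
Binary: 10000010.11111101.00011110.00001110


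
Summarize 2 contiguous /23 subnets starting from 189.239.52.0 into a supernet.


Original prefix: /23
Number of subnets: 2 = 2^1
New prefix = 23 - 1 = 22
Supernet: 189.239.52.0/22


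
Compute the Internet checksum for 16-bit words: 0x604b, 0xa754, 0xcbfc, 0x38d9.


Sum all words (with carry folding):
+ 0x604b = 0x604b
+ 0xa754 = 0x07a0
+ 0xcbfc = 0xd39c
+ 0x38d9 = 0x0c76
One's complement: ~0x0c76
Checksum = 0xf389


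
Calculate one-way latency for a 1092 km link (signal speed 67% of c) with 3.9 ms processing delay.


Speed = 0.67 * 3e5 km/s = 201000 km/s
Propagation delay = 1092 / 201000 = 0.0054 s = 5.4328 ms
Processing delay = 3.9 ms
Total one-way latency = 9.3328 ms


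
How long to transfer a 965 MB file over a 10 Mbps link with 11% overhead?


Effective throughput = 10 * (1 - 11/100) = 8.9 Mbps
File size in Mb = 965 * 8 = 7720 Mb
Time = 7720 / 8.9
Time = 867.4157 seconds


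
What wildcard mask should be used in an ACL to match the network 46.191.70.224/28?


Subnet mask: 255.255.255.240
Wildcard = 255.255.255.255 - subnet mask
255 - 255 = 0
255 - 255 = 0
255 - 255 = 0
255 - 240 = 15
Wildcard: 0.0.0.15


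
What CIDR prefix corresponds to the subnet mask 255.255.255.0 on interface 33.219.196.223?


Binary: 11111111.11111111.11111111.00000000
Count leading 1s
Prefix: /24


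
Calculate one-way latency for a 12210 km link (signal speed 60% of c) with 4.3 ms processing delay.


Speed = 0.6 * 3e5 km/s = 180000 km/s
Propagation delay = 12210 / 180000 = 0.0678 s = 67.8333 ms
Processing delay = 4.3 ms
Total one-way latency = 72.1333 ms


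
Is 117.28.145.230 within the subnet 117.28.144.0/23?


Subnet network: 117.28.144.0
Test IP AND mask: 117.28.144.0
Yes, 117.28.145.230 is in 117.28.144.0/23


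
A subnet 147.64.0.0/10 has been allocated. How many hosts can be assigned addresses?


Host bits = 32 - 10 = 22
Total addresses = 2^22 = 4194304
Usable = total - 2 (network and broadcast)
Usable hosts: 4194302


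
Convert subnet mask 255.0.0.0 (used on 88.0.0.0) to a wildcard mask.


Subnet mask: 255.0.0.0
Wildcard = 255.255.255.255 - subnet mask
255 - 255 = 0
255 - 0 = 255
255 - 0 = 255
255 - 0 = 255
Wildcard: 0.255.255.255


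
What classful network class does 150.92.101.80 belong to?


First octet: 150
Binary: 10010110
10xxxxxx -> Class B (128-191)
Class B, default mask 255.255.0.0 (/16)


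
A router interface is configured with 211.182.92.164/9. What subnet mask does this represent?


/9 means 9 network bits, 23 host bits
Binary: 11111111100000000000000000000000
Mask: 255.128.0.0


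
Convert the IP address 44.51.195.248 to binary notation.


44 = 00101100
51 = 00110011
195 = 11000011
248 = 11111000
Binary: 00101100.00110011.11000011.11111000


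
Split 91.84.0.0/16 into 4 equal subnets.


New prefix = 16 + 2 = 18
Each subnet has 16384 addresses
  91.84.0.0/18
  91.84.64.0/18
  91.84.128.0/18
  91.84.192.0/18
Subnets: 91.84.0.0/18, 91.84.64.0/18, 91.84.128.0/18, 91.84.192.0/18


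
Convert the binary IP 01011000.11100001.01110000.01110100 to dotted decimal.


01011000 = 88
11100001 = 225
01110000 = 112
01110100 = 116
IP: 88.225.112.116


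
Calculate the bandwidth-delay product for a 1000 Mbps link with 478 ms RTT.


BDP = bandwidth * RTT
= 1000 Mbps * 478 ms
= 1000 * 1e6 * 478 / 1000 bits
= 478000000 bits
= 59750000 bytes
= 58349.6094 KB
BDP = 478000000 bits (59750000 bytes)


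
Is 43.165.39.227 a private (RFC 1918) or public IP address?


RFC 1918 private ranges:
  10.0.0.0/8 (10.0.0.0 - 10.255.255.255)
  172.16.0.0/12 (172.16.0.0 - 172.31.255.255)
  192.168.0.0/16 (192.168.0.0 - 192.168.255.255)
Public (not in any RFC 1918 range)


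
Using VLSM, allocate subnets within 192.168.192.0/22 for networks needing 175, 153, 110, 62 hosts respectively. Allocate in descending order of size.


175 hosts -> /24 (254 usable): 192.168.192.0/24
153 hosts -> /24 (254 usable): 192.168.193.0/24
110 hosts -> /25 (126 usable): 192.168.194.0/25
62 hosts -> /26 (62 usable): 192.168.194.128/26
Allocation: 192.168.192.0/24 (175 hosts, 254 usable); 192.168.193.0/24 (153 hosts, 254 usable); 192.168.194.0/25 (110 hosts, 126 usable); 192.168.194.128/26 (62 hosts, 62 usable)


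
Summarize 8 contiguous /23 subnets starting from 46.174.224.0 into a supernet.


Original prefix: /23
Number of subnets: 8 = 2^3
New prefix = 23 - 3 = 20
Supernet: 46.174.224.0/20


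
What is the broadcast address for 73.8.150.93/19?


Network: 73.8.128.0/19
Host bits = 13
Set all host bits to 1:
Broadcast: 73.8.159.255


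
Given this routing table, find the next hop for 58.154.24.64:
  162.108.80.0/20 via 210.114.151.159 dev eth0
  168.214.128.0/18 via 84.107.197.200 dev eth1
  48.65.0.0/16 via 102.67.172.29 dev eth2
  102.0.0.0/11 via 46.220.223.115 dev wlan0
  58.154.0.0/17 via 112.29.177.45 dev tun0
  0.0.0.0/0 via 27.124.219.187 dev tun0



Longest prefix match for 58.154.24.64:
  /20 162.108.80.0: no
  /18 168.214.128.0: no
  /16 48.65.0.0: no
  /11 102.0.0.0: no
  /17 58.154.0.0: MATCH
  /0 0.0.0.0: MATCH
Selected: next-hop 112.29.177.45 via tun0 (matched /17)


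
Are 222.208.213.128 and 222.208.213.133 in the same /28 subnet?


Mask: 255.255.255.240
222.208.213.128 AND mask = 222.208.213.128
222.208.213.133 AND mask = 222.208.213.128
Yes, same subnet (222.208.213.128)


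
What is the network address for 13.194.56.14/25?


IP:   00001101.11000010.00111000.00001110
Mask: 11111111.11111111.11111111.10000000
AND operation:
Net:  00001101.11000010.00111000.00000000
Network: 13.194.56.0/25


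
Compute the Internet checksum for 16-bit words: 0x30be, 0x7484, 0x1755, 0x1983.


Sum all words (with carry folding):
+ 0x30be = 0x30be
+ 0x7484 = 0xa542
+ 0x1755 = 0xbc97
+ 0x1983 = 0xd61a
One's complement: ~0xd61a
Checksum = 0x29e5


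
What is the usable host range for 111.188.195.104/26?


Network: 111.188.195.64
Broadcast: 111.188.195.127
First usable = network + 1
Last usable = broadcast - 1
Range: 111.188.195.65 to 111.188.195.126


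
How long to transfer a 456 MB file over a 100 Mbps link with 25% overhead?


Effective throughput = 100 * (1 - 25/100) = 75 Mbps
File size in Mb = 456 * 8 = 3648 Mb
Time = 3648 / 75
Time = 48.64 seconds


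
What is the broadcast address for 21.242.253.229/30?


Network: 21.242.253.228/30
Host bits = 2
Set all host bits to 1:
Broadcast: 21.242.253.231


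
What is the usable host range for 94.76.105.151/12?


Network: 94.64.0.0
Broadcast: 94.79.255.255
First usable = network + 1
Last usable = broadcast - 1
Range: 94.64.0.1 to 94.79.255.254


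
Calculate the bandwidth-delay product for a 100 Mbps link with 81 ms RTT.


BDP = bandwidth * RTT
= 100 Mbps * 81 ms
= 100 * 1e6 * 81 / 1000 bits
= 8100000 bits
= 1012500 bytes
= 988.7695 KB
BDP = 8100000 bits (1012500 bytes)


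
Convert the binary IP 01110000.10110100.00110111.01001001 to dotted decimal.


01110000 = 112
10110100 = 180
00110111 = 55
01001001 = 73
IP: 112.180.55.73


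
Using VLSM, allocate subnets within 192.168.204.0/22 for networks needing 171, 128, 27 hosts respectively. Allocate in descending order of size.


171 hosts -> /24 (254 usable): 192.168.204.0/24
128 hosts -> /24 (254 usable): 192.168.205.0/24
27 hosts -> /27 (30 usable): 192.168.206.0/27
Allocation: 192.168.204.0/24 (171 hosts, 254 usable); 192.168.205.0/24 (128 hosts, 254 usable); 192.168.206.0/27 (27 hosts, 30 usable)


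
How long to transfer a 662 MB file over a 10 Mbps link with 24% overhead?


Effective throughput = 10 * (1 - 24/100) = 7.6 Mbps
File size in Mb = 662 * 8 = 5296 Mb
Time = 5296 / 7.6
Time = 696.8421 seconds


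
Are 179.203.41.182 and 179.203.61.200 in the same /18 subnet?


Mask: 255.255.192.0
179.203.41.182 AND mask = 179.203.0.0
179.203.61.200 AND mask = 179.203.0.0
Yes, same subnet (179.203.0.0)


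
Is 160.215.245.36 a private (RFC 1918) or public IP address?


RFC 1918 private ranges:
  10.0.0.0/8 (10.0.0.0 - 10.255.255.255)
  172.16.0.0/12 (172.16.0.0 - 172.31.255.255)
  192.168.0.0/16 (192.168.0.0 - 192.168.255.255)
Public (not in any RFC 1918 range)


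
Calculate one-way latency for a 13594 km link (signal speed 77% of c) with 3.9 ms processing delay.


Speed = 0.77 * 3e5 km/s = 231000 km/s
Propagation delay = 13594 / 231000 = 0.0588 s = 58.8485 ms
Processing delay = 3.9 ms
Total one-way latency = 62.7485 ms


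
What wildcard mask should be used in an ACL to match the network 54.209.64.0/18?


Subnet mask: 255.255.192.0
Wildcard = 255.255.255.255 - subnet mask
255 - 255 = 0
255 - 255 = 0
255 - 192 = 63
255 - 0 = 255
Wildcard: 0.0.63.255


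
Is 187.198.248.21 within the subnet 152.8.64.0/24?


Subnet network: 152.8.64.0
Test IP AND mask: 187.198.248.0
No, 187.198.248.21 is not in 152.8.64.0/24


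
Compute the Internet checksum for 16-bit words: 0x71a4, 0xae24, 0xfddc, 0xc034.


Sum all words (with carry folding):
+ 0x71a4 = 0x71a4
+ 0xae24 = 0x1fc9
+ 0xfddc = 0x1da6
+ 0xc034 = 0xddda
One's complement: ~0xddda
Checksum = 0x2225


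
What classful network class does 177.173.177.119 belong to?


First octet: 177
Binary: 10110001
10xxxxxx -> Class B (128-191)
Class B, default mask 255.255.0.0 (/16)


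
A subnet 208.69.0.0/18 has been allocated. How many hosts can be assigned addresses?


Host bits = 32 - 18 = 14
Total addresses = 2^14 = 16384
Usable = total - 2 (network and broadcast)
Usable hosts: 16382


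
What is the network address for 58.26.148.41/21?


IP:   00111010.00011010.10010100.00101001
Mask: 11111111.11111111.11111000.00000000
AND operation:
Net:  00111010.00011010.10010000.00000000
Network: 58.26.144.0/21


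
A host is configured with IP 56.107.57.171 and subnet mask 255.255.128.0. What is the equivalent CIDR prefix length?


Binary: 11111111.11111111.10000000.00000000
Count leading 1s
Prefix: /17


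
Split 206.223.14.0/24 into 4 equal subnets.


New prefix = 24 + 2 = 26
Each subnet has 64 addresses
  206.223.14.0/26
  206.223.14.64/26
  206.223.14.128/26
  206.223.14.192/26
Subnets: 206.223.14.0/26, 206.223.14.64/26, 206.223.14.128/26, 206.223.14.192/26


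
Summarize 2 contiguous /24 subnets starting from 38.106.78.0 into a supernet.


Original prefix: /24
Number of subnets: 2 = 2^1
New prefix = 24 - 1 = 23
Supernet: 38.106.78.0/23


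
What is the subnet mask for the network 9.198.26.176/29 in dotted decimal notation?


/29 means 29 network bits, 3 host bits
Binary: 11111111111111111111111111111000
Mask: 255.255.255.248


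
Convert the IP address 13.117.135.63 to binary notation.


13 = 00001101
117 = 01110101
135 = 10000111
63 = 00111111
Binary: 00001101.01110101.10000111.00111111


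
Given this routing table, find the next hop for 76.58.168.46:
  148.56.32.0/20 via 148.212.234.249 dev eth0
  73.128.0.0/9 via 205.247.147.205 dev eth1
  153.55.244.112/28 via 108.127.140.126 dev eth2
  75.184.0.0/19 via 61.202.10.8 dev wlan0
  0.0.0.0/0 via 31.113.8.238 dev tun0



Longest prefix match for 76.58.168.46:
  /20 148.56.32.0: no
  /9 73.128.0.0: no
  /28 153.55.244.112: no
  /19 75.184.0.0: no
  /0 0.0.0.0: MATCH
Selected: next-hop 31.113.8.238 via tun0 (matched /0)


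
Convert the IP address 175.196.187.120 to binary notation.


175 = 10101111
196 = 11000100
187 = 10111011
120 = 01111000
Binary: 10101111.11000100.10111011.01111000


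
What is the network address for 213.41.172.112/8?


IP:   11010101.00101001.10101100.01110000
Mask: 11111111.00000000.00000000.00000000
AND operation:
Net:  11010101.00000000.00000000.00000000
Network: 213.0.0.0/8


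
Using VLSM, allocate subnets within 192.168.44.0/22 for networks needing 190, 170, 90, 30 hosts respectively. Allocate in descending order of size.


190 hosts -> /24 (254 usable): 192.168.44.0/24
170 hosts -> /24 (254 usable): 192.168.45.0/24
90 hosts -> /25 (126 usable): 192.168.46.0/25
30 hosts -> /27 (30 usable): 192.168.46.128/27
Allocation: 192.168.44.0/24 (190 hosts, 254 usable); 192.168.45.0/24 (170 hosts, 254 usable); 192.168.46.0/25 (90 hosts, 126 usable); 192.168.46.128/27 (30 hosts, 30 usable)


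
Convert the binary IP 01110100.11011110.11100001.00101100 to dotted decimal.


01110100 = 116
11011110 = 222
11100001 = 225
00101100 = 44
IP: 116.222.225.44


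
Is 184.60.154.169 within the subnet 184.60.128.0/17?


Subnet network: 184.60.128.0
Test IP AND mask: 184.60.128.0
Yes, 184.60.154.169 is in 184.60.128.0/17


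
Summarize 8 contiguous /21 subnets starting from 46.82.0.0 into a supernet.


Original prefix: /21
Number of subnets: 8 = 2^3
New prefix = 21 - 3 = 18
Supernet: 46.82.0.0/18


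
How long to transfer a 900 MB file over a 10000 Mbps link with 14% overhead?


Effective throughput = 10000 * (1 - 14/100) = 8600 Mbps
File size in Mb = 900 * 8 = 7200 Mb
Time = 7200 / 8600
Time = 0.8372 seconds


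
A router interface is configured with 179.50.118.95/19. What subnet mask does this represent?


/19 means 19 network bits, 13 host bits
Binary: 11111111111111111110000000000000
Mask: 255.255.224.0


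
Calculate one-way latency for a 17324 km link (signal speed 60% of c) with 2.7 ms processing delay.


Speed = 0.6 * 3e5 km/s = 180000 km/s
Propagation delay = 17324 / 180000 = 0.0962 s = 96.2444 ms
Processing delay = 2.7 ms
Total one-way latency = 98.9444 ms


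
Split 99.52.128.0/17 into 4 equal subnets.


New prefix = 17 + 2 = 19
Each subnet has 8192 addresses
  99.52.128.0/19
  99.52.160.0/19
  99.52.192.0/19
  99.52.224.0/19
Subnets: 99.52.128.0/19, 99.52.160.0/19, 99.52.192.0/19, 99.52.224.0/19


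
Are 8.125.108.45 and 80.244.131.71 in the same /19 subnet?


Mask: 255.255.224.0
8.125.108.45 AND mask = 8.125.96.0
80.244.131.71 AND mask = 80.244.128.0
No, different subnets (8.125.96.0 vs 80.244.128.0)


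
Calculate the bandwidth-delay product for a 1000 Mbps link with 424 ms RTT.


BDP = bandwidth * RTT
= 1000 Mbps * 424 ms
= 1000 * 1e6 * 424 / 1000 bits
= 424000000 bits
= 53000000 bytes
= 51757.8125 KB
BDP = 424000000 bits (53000000 bytes)


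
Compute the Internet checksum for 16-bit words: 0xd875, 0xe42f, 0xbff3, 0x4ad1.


Sum all words (with carry folding):
+ 0xd875 = 0xd875
+ 0xe42f = 0xbca5
+ 0xbff3 = 0x7c99
+ 0x4ad1 = 0xc76a
One's complement: ~0xc76a
Checksum = 0x3895


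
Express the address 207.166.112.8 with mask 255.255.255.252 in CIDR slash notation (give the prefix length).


Binary: 11111111.11111111.11111111.11111100
Count leading 1s
Prefix: /30


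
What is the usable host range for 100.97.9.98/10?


Network: 100.64.0.0
Broadcast: 100.127.255.255
First usable = network + 1
Last usable = broadcast - 1
Range: 100.64.0.1 to 100.127.255.254


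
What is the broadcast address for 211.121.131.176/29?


Network: 211.121.131.176/29
Host bits = 3
Set all host bits to 1:
Broadcast: 211.121.131.183


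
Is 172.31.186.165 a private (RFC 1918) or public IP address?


RFC 1918 private ranges:
  10.0.0.0/8 (10.0.0.0 - 10.255.255.255)
  172.16.0.0/12 (172.16.0.0 - 172.31.255.255)
  192.168.0.0/16 (192.168.0.0 - 192.168.255.255)
Private (in 172.16.0.0/12)


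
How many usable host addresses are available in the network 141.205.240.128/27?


Host bits = 32 - 27 = 5
Total addresses = 2^5 = 32
Usable = total - 2 (network and broadcast)
Usable hosts: 30


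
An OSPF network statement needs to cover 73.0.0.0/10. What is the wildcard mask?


Subnet mask: 255.192.0.0
Wildcard = 255.255.255.255 - subnet mask
255 - 255 = 0
255 - 192 = 63
255 - 0 = 255
255 - 0 = 255
Wildcard: 0.63.255.255


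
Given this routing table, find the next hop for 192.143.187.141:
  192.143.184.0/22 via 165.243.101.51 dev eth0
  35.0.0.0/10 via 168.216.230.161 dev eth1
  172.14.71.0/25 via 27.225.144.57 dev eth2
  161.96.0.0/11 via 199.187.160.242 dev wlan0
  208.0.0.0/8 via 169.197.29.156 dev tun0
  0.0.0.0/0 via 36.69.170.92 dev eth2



Longest prefix match for 192.143.187.141:
  /22 192.143.184.0: MATCH
  /10 35.0.0.0: no
  /25 172.14.71.0: no
  /11 161.96.0.0: no
  /8 208.0.0.0: no
  /0 0.0.0.0: MATCH
Selected: next-hop 165.243.101.51 via eth0 (matched /22)


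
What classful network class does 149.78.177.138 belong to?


First octet: 149
Binary: 10010101
10xxxxxx -> Class B (128-191)
Class B, default mask 255.255.0.0 (/16)
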